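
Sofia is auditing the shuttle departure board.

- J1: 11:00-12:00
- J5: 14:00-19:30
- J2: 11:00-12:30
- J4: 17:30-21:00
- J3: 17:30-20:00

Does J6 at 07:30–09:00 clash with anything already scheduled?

No — it doesn't clash with anything

J1: starts 11:00 at or after J6 ends 09:00 → clear.
J2: starts 11:00 at or after J6 ends 09:00 → clear.
J5: starts 14:00 at or after J6 ends 09:00 → clear.
J3: starts 17:30 at or after J6 ends 09:00 → clear.
J4: starts 17:30 at or after J6 ends 09:00 → clear.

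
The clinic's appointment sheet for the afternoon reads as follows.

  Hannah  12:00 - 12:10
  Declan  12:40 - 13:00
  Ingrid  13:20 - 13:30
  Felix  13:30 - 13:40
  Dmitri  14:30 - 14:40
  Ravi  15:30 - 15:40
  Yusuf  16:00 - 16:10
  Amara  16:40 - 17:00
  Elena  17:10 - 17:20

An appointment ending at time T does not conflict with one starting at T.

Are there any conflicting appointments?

Sorted by start: Hannah, Declan, Ingrid, Felix, Dmitri, Ravi, Yusuf, Amara, Elena.
Declan starts after Hannah ends, so Hannah has no further overlaps.
Ingrid starts after Declan ends, so Declan has no further overlaps.
Felix starts exactly when Ingrid ends (back-to-back, no overlap), so Ingrid has no further overlaps.
Dmitri starts after Felix ends, so Felix has no further overlaps.
Ravi starts after Dmitri ends, so Dmitri has no further overlaps.
Yusuf starts after Ravi ends, so Ravi has no further overlaps.
Amara starts after Yusuf ends, so Yusuf has no further overlaps.
Elena starts after Amara ends.
Every pair is clear; the schedule has no overlaps.

No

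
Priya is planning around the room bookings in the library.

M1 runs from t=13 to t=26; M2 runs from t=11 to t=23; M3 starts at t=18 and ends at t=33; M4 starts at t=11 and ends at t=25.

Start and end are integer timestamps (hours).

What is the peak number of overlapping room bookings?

Sweep the timeline, counting +1 at each start and −1 at each end (ends before starts at a tie):
t=11 start M2 → 1
t=11 start M4 → 2
t=13 start M1 → 3
t=18 start M3 → 4
t=23 end M2 → 3
t=25 end M4 → 2
t=26 end M1 → 1
t=33 end M3 → 0
Peak is 4, at t=18 (M1, M2, M3, M4).

4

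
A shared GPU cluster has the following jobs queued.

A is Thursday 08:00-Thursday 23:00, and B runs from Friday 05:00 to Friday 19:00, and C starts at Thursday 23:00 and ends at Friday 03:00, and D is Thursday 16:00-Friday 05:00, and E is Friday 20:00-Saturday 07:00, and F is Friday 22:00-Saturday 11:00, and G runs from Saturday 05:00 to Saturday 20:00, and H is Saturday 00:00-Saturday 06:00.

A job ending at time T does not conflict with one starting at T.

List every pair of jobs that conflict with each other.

A & D, C & D, E & F, E & G, E & H, F & G, F & H, G & H

Sorted by start: A, D, C, B, E, F, H, G.
D starts before A ends → A and D overlap.
C starts exactly when A ends (back-to-back, no overlap), so nothing later overlaps A either.
C starts before D ends → D and C overlap.
B starts exactly when D ends (back-to-back, no overlap), so nothing later overlaps D either.
B starts after C ends, so nothing later overlaps C either.
E starts after B ends, so nothing later overlaps B either.
F starts before E ends → E and F overlap.
H starts before E ends → E and H overlap.
G starts before E ends → E and G overlap.
H starts before F ends → F and H overlap.
G starts before F ends → F and G overlap.
G starts before H ends → H and G overlap.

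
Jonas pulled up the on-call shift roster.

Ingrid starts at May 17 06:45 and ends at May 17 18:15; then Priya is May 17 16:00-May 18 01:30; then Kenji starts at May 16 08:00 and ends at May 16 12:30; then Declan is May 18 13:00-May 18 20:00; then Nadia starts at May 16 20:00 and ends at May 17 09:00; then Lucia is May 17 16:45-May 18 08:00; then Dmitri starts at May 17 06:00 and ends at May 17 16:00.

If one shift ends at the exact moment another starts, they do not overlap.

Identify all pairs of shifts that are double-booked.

Dmitri & Ingrid, Dmitri & Nadia, Ingrid & Lucia, Ingrid & Nadia, Ingrid & Priya, Lucia & Priya

Sorted by start: Kenji, Nadia, Dmitri, Ingrid, Priya, Lucia, Declan.
Nadia starts after Kenji ends, so nothing later overlaps Kenji either.
Dmitri starts before Nadia ends → Nadia and Dmitri overlap.
Ingrid starts before Nadia ends → Nadia and Ingrid overlap.
Priya starts after Nadia ends, so nothing later overlaps Nadia either.
Ingrid starts before Dmitri ends → Dmitri and Ingrid overlap.
Priya starts exactly when Dmitri ends (back-to-back, no overlap), so nothing later overlaps Dmitri either.
Priya starts before Ingrid ends → Ingrid and Priya overlap.
Lucia starts before Ingrid ends → Ingrid and Lucia overlap.
Declan starts after Ingrid ends.
Lucia starts before Priya ends → Priya and Lucia overlap.
Declan starts after Priya ends.
Declan starts after Lucia ends.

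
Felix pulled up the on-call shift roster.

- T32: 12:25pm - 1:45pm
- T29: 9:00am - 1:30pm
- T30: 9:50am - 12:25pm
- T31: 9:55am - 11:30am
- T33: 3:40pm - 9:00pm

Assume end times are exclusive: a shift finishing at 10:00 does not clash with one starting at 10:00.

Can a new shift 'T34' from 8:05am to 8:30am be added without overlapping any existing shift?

Yes — the slot is free

T29: starts 9:00am at or after T34 ends 8:30am → clear.
T30: starts 9:50am at or after T34 ends 8:30am → clear.
T31: starts 9:55am at or after T34 ends 8:30am → clear.
T32: starts 12:25pm at or after T34 ends 8:30am → clear.
T33: starts 3:40pm at or after T34 ends 8:30am → clear.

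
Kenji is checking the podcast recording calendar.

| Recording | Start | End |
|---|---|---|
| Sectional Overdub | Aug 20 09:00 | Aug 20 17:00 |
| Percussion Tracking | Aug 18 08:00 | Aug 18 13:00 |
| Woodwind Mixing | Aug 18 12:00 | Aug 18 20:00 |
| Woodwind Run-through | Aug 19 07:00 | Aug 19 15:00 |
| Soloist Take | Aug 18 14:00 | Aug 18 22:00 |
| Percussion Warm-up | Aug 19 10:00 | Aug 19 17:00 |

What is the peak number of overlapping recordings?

2

Sort all start/end points and keep a running count:
Aug 18 08:00 start Percussion Tracking → 1
Aug 18 12:00 start Woodwind Mixing → 2
Aug 18 13:00 end Percussion Tracking → 1
Aug 18 14:00 start Soloist Take → 2
Aug 18 20:00 end Woodwind Mixing → 1
Aug 18 22:00 end Soloist Take → 0
Aug 19 07:00 start Woodwind Run-through → 1
Aug 19 10:00 start Percussion Warm-up → 2
Aug 19 15:00 end Woodwind Run-through → 1
Aug 19 17:00 end Percussion Warm-up → 0
Aug 20 09:00 start Sectional Overdub → 1
Aug 20 17:00 end Sectional Overdub → 0
Peak is 2, at Aug 18 12:00 (Percussion Tracking, Woodwind Mixing).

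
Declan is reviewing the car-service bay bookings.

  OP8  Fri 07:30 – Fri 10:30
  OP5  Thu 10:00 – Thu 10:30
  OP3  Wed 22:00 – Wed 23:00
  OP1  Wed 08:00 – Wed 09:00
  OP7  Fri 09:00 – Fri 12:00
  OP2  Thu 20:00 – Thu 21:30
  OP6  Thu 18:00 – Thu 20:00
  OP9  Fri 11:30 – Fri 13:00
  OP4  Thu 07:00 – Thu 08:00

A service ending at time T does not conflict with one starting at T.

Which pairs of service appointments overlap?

OP7 & OP8, OP7 & OP9

Sorted by start: OP1, OP3, OP4, OP5, OP6, OP2, OP8, OP7, OP9.
OP3 starts after OP1 ends, so OP1 has no further overlaps.
OP4 starts after OP3 ends, so OP3 has no further overlaps.
OP5 starts after OP4 ends, so OP4 has no further overlaps.
OP6 starts after OP5 ends, so OP5 has no further overlaps.
OP2 starts exactly when OP6 ends (back-to-back, no overlap), so OP6 has no further overlaps.
OP8 starts after OP2 ends, so OP2 has no further overlaps.
OP7 starts before OP8 ends → OP8 and OP7 overlap.
OP9 starts after OP8 ends.
OP9 starts before OP7 ends → OP7 and OP9 overlap.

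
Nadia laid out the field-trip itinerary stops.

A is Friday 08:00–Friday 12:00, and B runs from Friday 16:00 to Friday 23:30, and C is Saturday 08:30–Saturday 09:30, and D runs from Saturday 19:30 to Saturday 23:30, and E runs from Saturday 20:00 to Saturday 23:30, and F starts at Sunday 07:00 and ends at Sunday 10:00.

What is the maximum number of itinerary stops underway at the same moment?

Walk through starts and ends in time order (an end at T is processed before a start at T):
Friday 08:00 start A → 1
Friday 12:00 end A → 0
Friday 16:00 start B → 1
Friday 23:30 end B → 0
Saturday 08:30 start C → 1
Saturday 09:30 end C → 0
Saturday 19:30 start D → 1
Saturday 20:00 start E → 2
Saturday 23:30 end D → 1
Saturday 23:30 end E → 0
Sunday 07:00 start F → 1
Sunday 10:00 end F → 0
Peak is 2, at Saturday 20:00 (D, E).

2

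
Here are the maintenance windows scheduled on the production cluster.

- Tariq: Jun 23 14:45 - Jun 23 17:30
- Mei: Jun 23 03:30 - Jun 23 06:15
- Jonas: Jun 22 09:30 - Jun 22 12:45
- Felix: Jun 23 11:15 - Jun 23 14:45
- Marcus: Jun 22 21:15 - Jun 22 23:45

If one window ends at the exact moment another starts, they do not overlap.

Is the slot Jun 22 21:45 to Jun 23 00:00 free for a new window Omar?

Jonas: ends Jun 22 12:45 at or before Omar starts Jun 22 21:45 → clear.
Marcus: starts Jun 22 21:15 before Omar ends Jun 23 00:00, and ends Jun 22 23:45 after Omar starts Jun 22 21:45 → overlap.
Mei: starts Jun 23 03:30 at or after Omar ends Jun 23 00:00 → clear.
Felix: starts Jun 23 11:15 at or after Omar ends Jun 23 00:00 → clear.
Tariq: starts Jun 23 14:45 at or after Omar ends Jun 23 00:00 → clear.
Omar overlaps Marcus.

No — it overlaps Marcus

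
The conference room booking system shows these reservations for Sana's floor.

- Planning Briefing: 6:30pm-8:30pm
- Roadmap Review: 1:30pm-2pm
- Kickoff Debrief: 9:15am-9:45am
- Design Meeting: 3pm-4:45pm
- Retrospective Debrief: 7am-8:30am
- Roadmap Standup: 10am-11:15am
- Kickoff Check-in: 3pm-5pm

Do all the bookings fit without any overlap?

Sorted by start: Retrospective Debrief, Kickoff Debrief, Roadmap Standup, Roadmap Review, Design Meeting, Kickoff Check-in, Planning Briefing.
Kickoff Debrief starts after Retrospective Debrief ends, so Retrospective Debrief has no further overlaps.
Roadmap Standup starts after Kickoff Debrief ends, so Kickoff Debrief has no further overlaps.
Roadmap Review starts after Roadmap Standup ends, so Roadmap Standup has no further overlaps.
Design Meeting starts after Roadmap Review ends, so Roadmap Review has no further overlaps.
Kickoff Check-in starts before Design Meeting ends → Design Meeting and Kickoff Check-in overlap.
That's a conflict, so the schedule is not conflict-free.

No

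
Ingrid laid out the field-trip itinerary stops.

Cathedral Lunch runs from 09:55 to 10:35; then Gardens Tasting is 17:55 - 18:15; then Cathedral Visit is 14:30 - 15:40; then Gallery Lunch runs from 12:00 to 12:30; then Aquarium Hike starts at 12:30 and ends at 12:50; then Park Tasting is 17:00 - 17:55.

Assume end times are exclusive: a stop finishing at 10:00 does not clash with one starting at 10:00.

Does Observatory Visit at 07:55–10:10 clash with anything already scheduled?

Cathedral Lunch: starts 09:55 before Observatory Visit ends 10:10, and ends 10:35 after Observatory Visit starts 07:55 → overlap.
Gallery Lunch: starts 12:00 at or after Observatory Visit ends 10:10 → clear.
Aquarium Hike: starts 12:30 at or after Observatory Visit ends 10:10 → clear.
Cathedral Visit: starts 14:30 at or after Observatory Visit ends 10:10 → clear.
Park Tasting: starts 17:00 at or after Observatory Visit ends 10:10 → clear.
Gardens Tasting: starts 17:55 at or after Observatory Visit ends 10:10 → clear.
Observatory Visit overlaps Cathedral Lunch.

Yes — it overlaps Cathedral Lunch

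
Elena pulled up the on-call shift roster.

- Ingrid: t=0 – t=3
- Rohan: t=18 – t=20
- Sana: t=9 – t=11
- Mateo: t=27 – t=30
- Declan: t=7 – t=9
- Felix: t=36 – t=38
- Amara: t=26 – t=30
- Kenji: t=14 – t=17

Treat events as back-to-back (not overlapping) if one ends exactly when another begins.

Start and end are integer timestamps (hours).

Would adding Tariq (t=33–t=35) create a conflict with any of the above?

Ingrid: ends t=3 at or before Tariq starts t=33 → clear.
Declan: ends t=9 at or before Tariq starts t=33 → clear.
Sana: ends t=11 at or before Tariq starts t=33 → clear.
Kenji: ends t=17 at or before Tariq starts t=33 → clear.
Rohan: ends t=20 at or before Tariq starts t=33 → clear.
Amara: ends t=30 at or before Tariq starts t=33 → clear.
Mateo: ends t=30 at or before Tariq starts t=33 → clear.
Felix: starts t=36 at or after Tariq ends t=35 → clear.

No — it doesn't clash with anything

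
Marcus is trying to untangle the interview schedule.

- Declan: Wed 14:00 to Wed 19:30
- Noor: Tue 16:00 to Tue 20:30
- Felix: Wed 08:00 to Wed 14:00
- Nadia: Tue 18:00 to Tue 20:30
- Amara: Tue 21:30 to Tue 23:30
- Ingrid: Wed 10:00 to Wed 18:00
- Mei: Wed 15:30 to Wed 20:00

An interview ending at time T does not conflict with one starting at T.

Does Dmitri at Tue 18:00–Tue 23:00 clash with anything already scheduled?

Noor: starts Tue 16:00 before Dmitri ends Tue 23:00, and ends Tue 20:30 after Dmitri starts Tue 18:00 → overlap.
Nadia: starts Tue 18:00 before Dmitri ends Tue 23:00, and ends Tue 20:30 after Dmitri starts Tue 18:00 → overlap.
Amara: starts Tue 21:30 before Dmitri ends Tue 23:00, and ends Tue 23:30 after Dmitri starts Tue 18:00 → overlap.
Felix: starts Wed 08:00 at or after Dmitri ends Tue 23:00 → clear.
Ingrid: starts Wed 10:00 at or after Dmitri ends Tue 23:00 → clear.
Declan: starts Wed 14:00 at or after Dmitri ends Tue 23:00 → clear.
Mei: starts Wed 15:30 at or after Dmitri ends Tue 23:00 → clear.
Dmitri overlaps Noor, Nadia, Amara.

Yes — it overlaps Amara, Nadia, Noor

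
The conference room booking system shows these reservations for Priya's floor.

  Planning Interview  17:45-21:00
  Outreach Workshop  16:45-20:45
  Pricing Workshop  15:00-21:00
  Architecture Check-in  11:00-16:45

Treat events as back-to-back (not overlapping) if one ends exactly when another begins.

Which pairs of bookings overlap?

Sorted by start: Architecture Check-in, Pricing Workshop, Outreach Workshop, Planning Interview.
Pricing Workshop starts before Architecture Check-in ends → Architecture Check-in and Pricing Workshop overlap.
Outreach Workshop starts exactly when Architecture Check-in ends (back-to-back, no overlap), so Architecture Check-in has no further overlaps.
Outreach Workshop starts before Pricing Workshop ends → Pricing Workshop and Outreach Workshop overlap.
Planning Interview starts before Pricing Workshop ends → Pricing Workshop and Planning Interview overlap.
Planning Interview starts before Outreach Workshop ends → Outreach Workshop and Planning Interview overlap.

Architecture Check-in & Pricing Workshop, Outreach Workshop & Planning Interview, Outreach Workshop & Pricing Workshop, Planning Interview & Pricing Workshop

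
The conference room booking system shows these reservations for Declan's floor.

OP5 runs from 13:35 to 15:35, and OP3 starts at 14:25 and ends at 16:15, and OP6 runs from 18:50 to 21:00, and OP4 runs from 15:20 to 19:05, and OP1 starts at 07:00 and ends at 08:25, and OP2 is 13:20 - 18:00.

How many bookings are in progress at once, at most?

4

Sort all start/end points and keep a running count:
07:00 start OP1 → 1
08:25 end OP1 → 0
13:20 start OP2 → 1
13:35 start OP5 → 2
14:25 start OP3 → 3
15:20 start OP4 → 4
15:35 end OP5 → 3
16:15 end OP3 → 2
18:00 end OP2 → 1
18:50 start OP6 → 2
19:05 end OP4 → 1
21:00 end OP6 → 0
Peak is 4, at 15:20 (OP2, OP3, OP4, OP5).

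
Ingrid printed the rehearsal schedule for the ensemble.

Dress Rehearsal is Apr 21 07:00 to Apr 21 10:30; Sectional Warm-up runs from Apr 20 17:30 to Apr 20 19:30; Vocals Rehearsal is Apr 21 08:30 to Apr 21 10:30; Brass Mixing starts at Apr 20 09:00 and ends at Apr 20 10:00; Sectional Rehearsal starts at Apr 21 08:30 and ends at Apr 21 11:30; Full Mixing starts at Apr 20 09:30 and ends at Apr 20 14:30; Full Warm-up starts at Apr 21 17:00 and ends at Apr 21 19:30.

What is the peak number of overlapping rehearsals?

3

Sweep the timeline, counting +1 at each start and −1 at each end (ends before starts at a tie):
Apr 20 09:00 start Brass Mixing → 1
Apr 20 09:30 start Full Mixing → 2
Apr 20 10:00 end Brass Mixing → 1
Apr 20 14:30 end Full Mixing → 0
Apr 20 17:30 start Sectional Warm-up → 1
Apr 20 19:30 end Sectional Warm-up → 0
Apr 21 07:00 start Dress Rehearsal → 1
Apr 21 08:30 start Sectional Rehearsal → 2
Apr 21 08:30 start Vocals Rehearsal → 3
Apr 21 10:30 end Dress Rehearsal → 2
Apr 21 10:30 end Vocals Rehearsal → 1
Apr 21 11:30 end Sectional Rehearsal → 0
Apr 21 17:00 start Full Warm-up → 1
Apr 21 19:30 end Full Warm-up → 0
Peak is 3, at Apr 21 08:30 (Dress Rehearsal, Sectional Rehearsal, Vocals Rehearsal).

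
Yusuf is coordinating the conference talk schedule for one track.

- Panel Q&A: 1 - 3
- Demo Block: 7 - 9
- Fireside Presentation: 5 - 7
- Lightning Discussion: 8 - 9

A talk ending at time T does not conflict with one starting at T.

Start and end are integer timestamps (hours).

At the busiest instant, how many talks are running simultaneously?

2

Sweep the timeline, counting +1 at each start and −1 at each end (ends before starts at a tie):
1 start Panel Q&A → 1
3 end Panel Q&A → 0
5 start Fireside Presentation → 1
7 end Fireside Presentation → 0
7 start Demo Block → 1
8 start Lightning Discussion → 2
9 end Demo Block → 1
9 end Lightning Discussion → 0
Peak is 2, at 8 (Demo Block, Lightning Discussion).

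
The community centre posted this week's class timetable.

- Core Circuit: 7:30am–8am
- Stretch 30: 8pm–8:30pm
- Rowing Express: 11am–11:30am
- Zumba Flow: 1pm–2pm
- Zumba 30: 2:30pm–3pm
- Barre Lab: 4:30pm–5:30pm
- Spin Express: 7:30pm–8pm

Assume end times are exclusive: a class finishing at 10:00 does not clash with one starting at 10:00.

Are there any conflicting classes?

Check each pair: they overlap iff neither finishes before the other starts.
Sorted by start: Core Circuit, Rowing Express, Zumba Flow, Zumba 30, Barre Lab, Spin Express, Stretch 30.
Rowing Express starts after Core Circuit ends, so nothing later overlaps Core Circuit either.
Zumba Flow starts after Rowing Express ends, so nothing later overlaps Rowing Express either.
Zumba 30 starts after Zumba Flow ends, so nothing later overlaps Zumba Flow either.
Barre Lab starts after Zumba 30 ends, so nothing later overlaps Zumba 30 either.
Spin Express starts after Barre Lab ends, so nothing later overlaps Barre Lab either.
Stretch 30 starts exactly when Spin Express ends (back-to-back, no overlap).
Every pair is clear; the schedule has no overlaps.

No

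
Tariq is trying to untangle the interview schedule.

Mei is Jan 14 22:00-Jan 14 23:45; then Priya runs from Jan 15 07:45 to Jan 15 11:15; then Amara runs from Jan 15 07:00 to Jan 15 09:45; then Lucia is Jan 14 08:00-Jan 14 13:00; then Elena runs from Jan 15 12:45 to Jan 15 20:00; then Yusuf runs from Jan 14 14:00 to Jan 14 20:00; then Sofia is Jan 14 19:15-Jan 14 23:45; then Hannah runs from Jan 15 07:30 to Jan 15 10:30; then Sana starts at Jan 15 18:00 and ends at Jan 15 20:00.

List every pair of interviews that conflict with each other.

Amara & Hannah, Amara & Priya, Elena & Sana, Hannah & Priya, Mei & Sofia, Sofia & Yusuf

Sorted by start: Lucia, Yusuf, Sofia, Mei, Amara, Hannah, Priya, Elena, Sana.
Yusuf starts after Lucia ends, so nothing later overlaps Lucia either.
Sofia starts before Yusuf ends → Yusuf and Sofia overlap.
Mei starts after Yusuf ends, so nothing later overlaps Yusuf either.
Mei starts before Sofia ends → Sofia and Mei overlap.
Amara starts after Sofia ends, so nothing later overlaps Sofia either.
Amara starts after Mei ends, so nothing later overlaps Mei either.
Hannah starts before Amara ends → Amara and Hannah overlap.
Priya starts before Amara ends → Amara and Priya overlap.
Elena starts after Amara ends, so nothing later overlaps Amara either.
Priya starts before Hannah ends → Hannah and Priya overlap.
Elena starts after Hannah ends, so nothing later overlaps Hannah either.
Elena starts after Priya ends, so nothing later overlaps Priya either.
Sana starts before Elena ends → Elena and Sana overlap.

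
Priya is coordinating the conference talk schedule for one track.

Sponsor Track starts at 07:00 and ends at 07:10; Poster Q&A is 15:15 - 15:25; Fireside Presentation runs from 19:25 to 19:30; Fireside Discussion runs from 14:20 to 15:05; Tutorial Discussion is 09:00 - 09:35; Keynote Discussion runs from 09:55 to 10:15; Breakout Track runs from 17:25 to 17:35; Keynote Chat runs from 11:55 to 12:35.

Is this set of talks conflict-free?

Yes

Sorted by start: Sponsor Track, Tutorial Discussion, Keynote Discussion, Keynote Chat, Fireside Discussion, Poster Q&A, Breakout Track, Fireside Presentation.
Tutorial Discussion starts after Sponsor Track ends — done with Sponsor Track.
Keynote Discussion starts after Tutorial Discussion ends — done with Tutorial Discussion.
Keynote Chat starts after Keynote Discussion ends — done with Keynote Discussion.
Fireside Discussion starts after Keynote Chat ends — done with Keynote Chat.
Poster Q&A starts after Fireside Discussion ends — done with Fireside Discussion.
Breakout Track starts after Poster Q&A ends — done with Poster Q&A.
Fireside Presentation starts after Breakout Track ends.
Every pair is clear; the schedule has no overlaps.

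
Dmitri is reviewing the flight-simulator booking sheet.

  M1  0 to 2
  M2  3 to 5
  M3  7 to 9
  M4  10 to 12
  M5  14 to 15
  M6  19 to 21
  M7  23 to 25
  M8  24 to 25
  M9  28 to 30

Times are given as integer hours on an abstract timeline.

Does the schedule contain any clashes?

Two intervals overlap when each starts before the other ends.
Sorted by start: M1, M2, M3, M4, M5, M6, M7, M8, M9.
M2 starts after M1 ends — done with M1.
M3 starts after M2 ends — done with M2.
M4 starts after M3 ends — done with M3.
M5 starts after M4 ends — done with M4.
M6 starts after M5 ends — done with M5.
M7 starts after M6 ends — done with M6.
M8 starts before M7 ends → M7 and M8 overlap.
That's a conflict, so the schedule is not conflict-free.

Yes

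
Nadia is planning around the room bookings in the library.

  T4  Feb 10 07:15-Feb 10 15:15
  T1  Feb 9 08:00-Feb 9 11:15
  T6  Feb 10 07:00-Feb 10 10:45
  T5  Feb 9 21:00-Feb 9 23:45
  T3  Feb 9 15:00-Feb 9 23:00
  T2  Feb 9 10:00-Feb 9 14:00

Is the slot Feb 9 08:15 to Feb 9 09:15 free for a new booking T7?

T1: starts Feb 9 08:00 before T7 ends Feb 9 09:15, and ends Feb 9 11:15 after T7 starts Feb 9 08:15 → overlap.
T2: starts Feb 9 10:00 at or after T7 ends Feb 9 09:15 → clear.
T3: starts Feb 9 15:00 at or after T7 ends Feb 9 09:15 → clear.
T5: starts Feb 9 21:00 at or after T7 ends Feb 9 09:15 → clear.
T6: starts Feb 10 07:00 at or after T7 ends Feb 9 09:15 → clear.
T4: starts Feb 10 07:15 at or after T7 ends Feb 9 09:15 → clear.
T7 overlaps T1.

No — it overlaps T1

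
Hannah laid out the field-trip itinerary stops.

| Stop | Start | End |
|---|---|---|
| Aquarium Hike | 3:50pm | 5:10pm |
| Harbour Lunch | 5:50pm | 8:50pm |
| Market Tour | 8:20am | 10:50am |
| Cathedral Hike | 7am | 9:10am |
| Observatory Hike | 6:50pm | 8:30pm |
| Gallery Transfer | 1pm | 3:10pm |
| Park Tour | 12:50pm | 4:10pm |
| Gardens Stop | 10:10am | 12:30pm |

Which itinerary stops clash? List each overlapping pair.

Check each pair: they overlap iff neither finishes before the other starts.
Sorted by start: Cathedral Hike, Market Tour, Gardens Stop, Park Tour, Gallery Transfer, Aquarium Hike, Harbour Lunch, Observatory Hike.
Market Tour starts before Cathedral Hike ends → Cathedral Hike and Market Tour overlap.
Gardens Stop starts after Cathedral Hike ends, so Cathedral Hike has no further overlaps.
Gardens Stop starts before Market Tour ends → Market Tour and Gardens Stop overlap.
Park Tour starts after Market Tour ends, so Market Tour has no further overlaps.
Park Tour starts after Gardens Stop ends, so Gardens Stop has no further overlaps.
Gallery Transfer starts before Park Tour ends → Park Tour and Gallery Transfer overlap.
Aquarium Hike starts before Park Tour ends → Park Tour and Aquarium Hike overlap.
Harbour Lunch starts after Park Tour ends, so Park Tour has no further overlaps.
Aquarium Hike starts after Gallery Transfer ends, so Gallery Transfer has no further overlaps.
Harbour Lunch starts after Aquarium Hike ends, so Aquarium Hike has no further overlaps.
Observatory Hike starts before Harbour Lunch ends → Harbour Lunch and Observatory Hike overlap.

Aquarium Hike & Park Tour, Cathedral Hike & Market Tour, Gallery Transfer & Park Tour, Gardens Stop & Market Tour, Harbour Lunch & Observatory Hike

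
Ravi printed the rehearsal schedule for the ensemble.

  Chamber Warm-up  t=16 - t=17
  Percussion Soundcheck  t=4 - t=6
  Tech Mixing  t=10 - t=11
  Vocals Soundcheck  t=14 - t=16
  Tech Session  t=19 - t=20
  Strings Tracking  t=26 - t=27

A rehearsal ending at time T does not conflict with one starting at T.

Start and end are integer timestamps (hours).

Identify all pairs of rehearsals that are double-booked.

Two intervals overlap when each starts before the other ends.
Sorted by start: Percussion Soundcheck, Tech Mixing, Vocals Soundcheck, Chamber Warm-up, Tech Session, Strings Tracking.
Tech Mixing starts after Percussion Soundcheck ends, so nothing later overlaps Percussion Soundcheck either.
Vocals Soundcheck starts after Tech Mixing ends, so nothing later overlaps Tech Mixing either.
Chamber Warm-up starts exactly when Vocals Soundcheck ends (back-to-back, no overlap), so nothing later overlaps Vocals Soundcheck either.
Tech Session starts after Chamber Warm-up ends, so nothing later overlaps Chamber Warm-up either.
Strings Tracking starts after Tech Session ends.

none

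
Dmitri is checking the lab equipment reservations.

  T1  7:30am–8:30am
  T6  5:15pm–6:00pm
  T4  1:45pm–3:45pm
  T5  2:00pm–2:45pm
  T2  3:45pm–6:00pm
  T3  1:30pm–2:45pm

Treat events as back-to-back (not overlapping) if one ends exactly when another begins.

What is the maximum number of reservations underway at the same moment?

Walk through starts and ends in time order (an end at T is processed before a start at T):
7:30am start T1 → 1
8:30am end T1 → 0
1:30pm start T3 → 1
1:45pm start T4 → 2
2:00pm start T5 → 3
2:45pm end T3 → 2
2:45pm end T5 → 1
3:45pm end T4 → 0
3:45pm start T2 → 1
5:15pm start T6 → 2
6:00pm end T2 → 1
6:00pm end T6 → 0
Peak is 3, at 2:00pm (T3, T4, T5).

3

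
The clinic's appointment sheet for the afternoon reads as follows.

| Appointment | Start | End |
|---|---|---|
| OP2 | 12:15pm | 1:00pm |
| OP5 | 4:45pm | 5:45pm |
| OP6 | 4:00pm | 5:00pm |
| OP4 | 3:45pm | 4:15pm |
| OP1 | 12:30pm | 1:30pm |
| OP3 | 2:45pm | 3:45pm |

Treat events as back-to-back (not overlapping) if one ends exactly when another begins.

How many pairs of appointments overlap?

3

Sorted by start: OP2, OP1, OP3, OP4, OP6, OP5.
OP1 starts before OP2 ends → OP2 and OP1 overlap.
OP3 starts after OP2 ends, so OP2 has no further overlaps.
OP3 starts after OP1 ends, so OP1 has no further overlaps.
OP4 starts exactly when OP3 ends (back-to-back, no overlap), so OP3 has no further overlaps.
OP6 starts before OP4 ends → OP4 and OP6 overlap.
OP5 starts after OP4 ends.
OP5 starts before OP6 ends → OP6 and OP5 overlap.
Overlapping pairs: OP1 & OP2, OP4 & OP6, OP5 & OP6 — 3 in total.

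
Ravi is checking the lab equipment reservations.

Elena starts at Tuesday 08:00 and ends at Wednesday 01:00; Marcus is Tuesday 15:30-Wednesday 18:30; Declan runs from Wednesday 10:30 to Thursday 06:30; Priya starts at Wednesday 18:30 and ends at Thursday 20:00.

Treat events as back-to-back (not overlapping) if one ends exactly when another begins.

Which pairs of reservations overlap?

Two intervals overlap when each starts before the other ends.
Sorted by start: Elena, Marcus, Declan, Priya.
Marcus starts before Elena ends → Elena and Marcus overlap.
Declan starts after Elena ends, so nothing later overlaps Elena either.
Declan starts before Marcus ends → Marcus and Declan overlap.
Priya starts exactly when Marcus ends (back-to-back, no overlap).
Priya starts before Declan ends → Declan and Priya overlap.

Declan & Marcus, Declan & Priya, Elena & Marcus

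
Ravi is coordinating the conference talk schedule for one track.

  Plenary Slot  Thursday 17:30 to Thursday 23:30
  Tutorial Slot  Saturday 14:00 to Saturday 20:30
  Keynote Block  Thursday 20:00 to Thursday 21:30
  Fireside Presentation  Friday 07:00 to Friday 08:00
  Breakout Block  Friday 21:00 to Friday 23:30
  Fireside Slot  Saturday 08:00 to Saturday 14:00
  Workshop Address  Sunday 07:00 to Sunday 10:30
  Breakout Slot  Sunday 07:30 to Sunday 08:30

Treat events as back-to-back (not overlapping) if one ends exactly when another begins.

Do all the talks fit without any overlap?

Sorted by start: Plenary Slot, Keynote Block, Fireside Presentation, Breakout Block, Fireside Slot, Tutorial Slot, Workshop Address, Breakout Slot.
Keynote Block starts before Plenary Slot ends → Plenary Slot and Keynote Block overlap.
That's a conflict, so the schedule is not conflict-free.

No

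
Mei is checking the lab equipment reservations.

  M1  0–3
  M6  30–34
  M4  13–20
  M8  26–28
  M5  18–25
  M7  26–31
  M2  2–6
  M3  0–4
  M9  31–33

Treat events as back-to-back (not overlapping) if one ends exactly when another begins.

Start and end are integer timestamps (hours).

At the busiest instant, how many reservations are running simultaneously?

3

Sweep the timeline, counting +1 at each start and −1 at each end (ends before starts at a tie):
0 start M1 → 1
0 start M3 → 2
2 start M2 → 3
3 end M1 → 2
4 end M3 → 1
6 end M2 → 0
13 start M4 → 1
18 start M5 → 2
20 end M4 → 1
25 end M5 → 0
26 start M7 → 1
26 start M8 → 2
28 end M8 → 1
30 start M6 → 2
31 end M7 → 1
31 start M9 → 2
33 end M9 → 1
34 end M6 → 0
Peak is 3, at 2 (M1, M2, M3).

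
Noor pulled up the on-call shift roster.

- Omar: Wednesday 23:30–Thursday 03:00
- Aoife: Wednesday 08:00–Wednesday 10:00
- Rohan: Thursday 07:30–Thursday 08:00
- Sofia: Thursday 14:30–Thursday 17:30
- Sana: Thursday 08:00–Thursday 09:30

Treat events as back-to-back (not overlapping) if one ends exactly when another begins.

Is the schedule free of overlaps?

Sorted by start: Aoife, Omar, Rohan, Sana, Sofia.
Omar starts after Aoife ends — done with Aoife.
Rohan starts after Omar ends — done with Omar.
Sana starts exactly when Rohan ends (back-to-back, no overlap) — done with Rohan.
Sofia starts after Sana ends.
Every pair is clear; the schedule has no overlaps.

Yes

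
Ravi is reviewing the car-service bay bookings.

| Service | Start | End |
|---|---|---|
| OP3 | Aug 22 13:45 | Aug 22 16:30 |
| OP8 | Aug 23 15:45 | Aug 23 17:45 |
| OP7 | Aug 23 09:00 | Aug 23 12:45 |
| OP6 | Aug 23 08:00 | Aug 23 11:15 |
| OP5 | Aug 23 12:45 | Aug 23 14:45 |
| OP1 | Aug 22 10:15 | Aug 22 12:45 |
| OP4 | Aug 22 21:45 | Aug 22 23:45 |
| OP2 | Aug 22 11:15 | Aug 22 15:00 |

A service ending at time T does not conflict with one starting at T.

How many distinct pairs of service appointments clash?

3

Sorted by start: OP1, OP2, OP3, OP4, OP6, OP7, OP5, OP8.
OP2 starts before OP1 ends → OP1 and OP2 overlap.
OP3 starts after OP1 ends — done with OP1.
OP3 starts before OP2 ends → OP2 and OP3 overlap.
OP4 starts after OP2 ends — done with OP2.
OP4 starts after OP3 ends — done with OP3.
OP6 starts after OP4 ends — done with OP4.
OP7 starts before OP6 ends → OP6 and OP7 overlap.
OP5 starts after OP6 ends — done with OP6.
OP5 starts exactly when OP7 ends (back-to-back, no overlap) — done with OP7.
OP8 starts after OP5 ends.
Overlapping pairs: OP1 & OP2, OP2 & OP3, OP6 & OP7 — 3 in total.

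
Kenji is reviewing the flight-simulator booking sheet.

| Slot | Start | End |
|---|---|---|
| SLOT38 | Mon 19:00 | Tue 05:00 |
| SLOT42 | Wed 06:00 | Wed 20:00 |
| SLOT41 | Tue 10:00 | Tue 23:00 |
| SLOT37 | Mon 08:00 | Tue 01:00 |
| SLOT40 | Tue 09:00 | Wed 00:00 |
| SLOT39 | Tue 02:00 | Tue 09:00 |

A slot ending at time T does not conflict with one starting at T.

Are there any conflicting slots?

Yes

Sorted by start: SLOT37, SLOT38, SLOT39, SLOT40, SLOT41, SLOT42.
SLOT38 starts before SLOT37 ends → SLOT37 and SLOT38 overlap.
That's a conflict, so the schedule is not conflict-free.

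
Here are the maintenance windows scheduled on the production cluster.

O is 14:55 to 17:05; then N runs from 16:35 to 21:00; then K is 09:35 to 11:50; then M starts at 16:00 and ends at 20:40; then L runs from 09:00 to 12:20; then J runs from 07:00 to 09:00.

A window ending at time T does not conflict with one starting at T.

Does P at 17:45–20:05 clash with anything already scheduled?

Yes — it overlaps M, N

J: ends 09:00 at or before P starts 17:45 → clear.
L: ends 12:20 at or before P starts 17:45 → clear.
K: ends 11:50 at or before P starts 17:45 → clear.
O: ends 17:05 at or before P starts 17:45 → clear.
M: starts 16:00 before P ends 20:05, and ends 20:40 after P starts 17:45 → overlap.
N: starts 16:35 before P ends 20:05, and ends 21:00 after P starts 17:45 → overlap.
P overlaps M, N.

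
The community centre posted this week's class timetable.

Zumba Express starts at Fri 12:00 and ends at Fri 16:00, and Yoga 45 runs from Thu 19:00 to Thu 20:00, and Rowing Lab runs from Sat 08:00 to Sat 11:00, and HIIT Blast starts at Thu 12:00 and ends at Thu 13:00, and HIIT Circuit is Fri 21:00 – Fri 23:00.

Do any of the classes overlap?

Two intervals overlap when each starts before the other ends.
Sorted by start: HIIT Blast, Yoga 45, Zumba Express, HIIT Circuit, Rowing Lab.
Yoga 45 starts after HIIT Blast ends, so nothing later overlaps HIIT Blast either.
Zumba Express starts after Yoga 45 ends, so nothing later overlaps Yoga 45 either.
HIIT Circuit starts after Zumba Express ends, so nothing later overlaps Zumba Express either.
Rowing Lab starts after HIIT Circuit ends.
Every pair is clear; the schedule has no overlaps.

No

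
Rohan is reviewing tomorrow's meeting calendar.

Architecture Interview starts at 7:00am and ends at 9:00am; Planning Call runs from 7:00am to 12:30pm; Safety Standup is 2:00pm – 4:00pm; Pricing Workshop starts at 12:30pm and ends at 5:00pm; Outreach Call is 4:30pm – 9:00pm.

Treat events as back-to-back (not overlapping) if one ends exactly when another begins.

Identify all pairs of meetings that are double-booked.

Sorted by start: Architecture Interview, Planning Call, Pricing Workshop, Safety Standup, Outreach Call.
Planning Call starts before Architecture Interview ends → Architecture Interview and Planning Call overlap.
Pricing Workshop starts after Architecture Interview ends — done with Architecture Interview.
Pricing Workshop starts exactly when Planning Call ends (back-to-back, no overlap) — done with Planning Call.
Safety Standup starts before Pricing Workshop ends → Pricing Workshop and Safety Standup overlap.
Outreach Call starts before Pricing Workshop ends → Pricing Workshop and Outreach Call overlap.
Outreach Call starts after Safety Standup ends.

Architecture Interview & Planning Call, Outreach Call & Pricing Workshop, Pricing Workshop & Safety Standup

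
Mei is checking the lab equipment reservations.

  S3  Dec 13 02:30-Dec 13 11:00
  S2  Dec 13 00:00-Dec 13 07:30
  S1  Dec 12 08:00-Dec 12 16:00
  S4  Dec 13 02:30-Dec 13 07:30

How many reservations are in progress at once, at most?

Sweep the timeline, counting +1 at each start and −1 at each end (ends before starts at a tie):
Dec 12 08:00 start S1 → 1
Dec 12 16:00 end S1 → 0
Dec 13 00:00 start S2 → 1
Dec 13 02:30 start S3 → 2
Dec 13 02:30 start S4 → 3
Dec 13 07:30 end S2 → 2
Dec 13 07:30 end S4 → 1
Dec 13 11:00 end S3 → 0
Peak is 3, at Dec 13 02:30 (S2, S3, S4).

3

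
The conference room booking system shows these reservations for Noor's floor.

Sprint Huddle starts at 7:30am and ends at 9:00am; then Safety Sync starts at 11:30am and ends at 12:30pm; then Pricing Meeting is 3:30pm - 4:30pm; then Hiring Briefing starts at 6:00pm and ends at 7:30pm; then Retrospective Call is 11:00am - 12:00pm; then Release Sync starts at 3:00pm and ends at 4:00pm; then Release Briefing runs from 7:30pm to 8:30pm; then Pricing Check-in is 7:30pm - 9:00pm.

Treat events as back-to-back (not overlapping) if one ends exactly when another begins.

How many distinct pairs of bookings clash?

Sorted by start: Sprint Huddle, Retrospective Call, Safety Sync, Release Sync, Pricing Meeting, Hiring Briefing, Release Briefing, Pricing Check-in.
Retrospective Call starts after Sprint Huddle ends, so Sprint Huddle has no further overlaps.
Safety Sync starts before Retrospective Call ends → Retrospective Call and Safety Sync overlap.
Release Sync starts after Retrospective Call ends, so Retrospective Call has no further overlaps.
Release Sync starts after Safety Sync ends, so Safety Sync has no further overlaps.
Pricing Meeting starts before Release Sync ends → Release Sync and Pricing Meeting overlap.
Hiring Briefing starts after Release Sync ends, so Release Sync has no further overlaps.
Hiring Briefing starts after Pricing Meeting ends, so Pricing Meeting has no further overlaps.
Release Briefing starts exactly when Hiring Briefing ends (back-to-back, no overlap), so Hiring Briefing has no further overlaps.
Pricing Check-in starts before Release Briefing ends → Release Briefing and Pricing Check-in overlap.
Overlapping pairs: Pricing Check-in & Release Briefing, Pricing Meeting & Release Sync, Retrospective Call & Safety Sync — 3 in total.

3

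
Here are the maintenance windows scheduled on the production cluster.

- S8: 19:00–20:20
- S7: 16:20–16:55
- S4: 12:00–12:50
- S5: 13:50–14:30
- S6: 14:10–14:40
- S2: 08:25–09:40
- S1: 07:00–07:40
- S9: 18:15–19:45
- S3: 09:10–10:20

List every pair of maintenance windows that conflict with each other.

Sorted by start: S1, S2, S3, S4, S5, S6, S7, S9, S8.
S2 starts after S1 ends, so nothing later overlaps S1 either.
S3 starts before S2 ends → S2 and S3 overlap.
S4 starts after S2 ends, so nothing later overlaps S2 either.
S4 starts after S3 ends, so nothing later overlaps S3 either.
S5 starts after S4 ends, so nothing later overlaps S4 either.
S6 starts before S5 ends → S5 and S6 overlap.
S7 starts after S5 ends, so nothing later overlaps S5 either.
S7 starts after S6 ends, so nothing later overlaps S6 either.
S9 starts after S7 ends, so nothing later overlaps S7 either.
S8 starts before S9 ends → S9 and S8 overlap.

S2 & S3, S5 & S6, S8 & S9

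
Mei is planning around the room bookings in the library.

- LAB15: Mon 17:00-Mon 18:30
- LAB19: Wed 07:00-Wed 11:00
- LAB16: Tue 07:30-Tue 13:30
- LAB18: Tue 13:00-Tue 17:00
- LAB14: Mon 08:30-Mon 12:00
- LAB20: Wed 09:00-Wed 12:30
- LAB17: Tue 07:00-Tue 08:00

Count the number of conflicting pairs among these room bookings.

3

Sorted by start: LAB14, LAB15, LAB17, LAB16, LAB18, LAB19, LAB20.
LAB15 starts after LAB14 ends, so LAB14 has no further overlaps.
LAB17 starts after LAB15 ends, so LAB15 has no further overlaps.
LAB16 starts before LAB17 ends → LAB17 and LAB16 overlap.
LAB18 starts after LAB17 ends, so LAB17 has no further overlaps.
LAB18 starts before LAB16 ends → LAB16 and LAB18 overlap.
LAB19 starts after LAB16 ends, so LAB16 has no further overlaps.
LAB19 starts after LAB18 ends, so LAB18 has no further overlaps.
LAB20 starts before LAB19 ends → LAB19 and LAB20 overlap.
Overlapping pairs: LAB16 & LAB17, LAB16 & LAB18, LAB19 & LAB20 — 3 in total.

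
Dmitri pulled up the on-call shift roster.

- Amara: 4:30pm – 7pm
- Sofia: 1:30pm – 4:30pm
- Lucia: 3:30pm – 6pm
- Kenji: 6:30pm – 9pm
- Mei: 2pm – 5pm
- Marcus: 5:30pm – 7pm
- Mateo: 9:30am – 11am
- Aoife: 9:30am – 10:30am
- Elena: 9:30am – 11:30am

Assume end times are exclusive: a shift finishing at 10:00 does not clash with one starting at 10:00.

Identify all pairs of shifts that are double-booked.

Sorted by start: Aoife, Elena, Mateo, Sofia, Mei, Lucia, Amara, Marcus, Kenji.
Elena starts before Aoife ends → Aoife and Elena overlap.
Mateo starts before Aoife ends → Aoife and Mateo overlap.
Sofia starts after Aoife ends — done with Aoife.
Mateo starts before Elena ends → Elena and Mateo overlap.
Sofia starts after Elena ends — done with Elena.
Sofia starts after Mateo ends — done with Mateo.
Mei starts before Sofia ends → Sofia and Mei overlap.
Lucia starts before Sofia ends → Sofia and Lucia overlap.
Amara starts exactly when Sofia ends (back-to-back, no overlap) — done with Sofia.
Lucia starts before Mei ends → Mei and Lucia overlap.
Amara starts before Mei ends → Mei and Amara overlap.
Marcus starts after Mei ends — done with Mei.
Amara starts before Lucia ends → Lucia and Amara overlap.
Marcus starts before Lucia ends → Lucia and Marcus overlap.
Kenji starts after Lucia ends.
Marcus starts before Amara ends → Amara and Marcus overlap.
Kenji starts before Amara ends → Amara and Kenji overlap.
Kenji starts before Marcus ends → Marcus and Kenji overlap.

Amara & Kenji, Amara & Lucia, Amara & Marcus, Amara & Mei, Aoife & Elena, Aoife & Mateo, Elena & Mateo, Kenji & Marcus, Lucia & Marcus, Lucia & Mei, Lucia & Sofia, Mei & Sofia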